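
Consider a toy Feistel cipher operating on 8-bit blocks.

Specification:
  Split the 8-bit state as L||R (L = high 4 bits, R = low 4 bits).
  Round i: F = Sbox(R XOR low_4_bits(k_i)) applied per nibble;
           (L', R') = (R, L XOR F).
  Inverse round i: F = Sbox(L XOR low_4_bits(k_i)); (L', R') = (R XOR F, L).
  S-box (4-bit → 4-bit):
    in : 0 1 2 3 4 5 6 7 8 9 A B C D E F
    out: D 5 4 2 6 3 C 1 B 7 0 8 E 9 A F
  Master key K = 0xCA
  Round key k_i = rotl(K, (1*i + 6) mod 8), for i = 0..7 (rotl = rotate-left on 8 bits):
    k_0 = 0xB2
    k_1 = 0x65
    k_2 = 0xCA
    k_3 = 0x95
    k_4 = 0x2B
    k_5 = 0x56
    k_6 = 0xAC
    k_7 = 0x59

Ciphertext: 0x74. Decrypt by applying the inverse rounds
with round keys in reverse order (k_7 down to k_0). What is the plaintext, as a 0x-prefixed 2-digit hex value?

0xF5

s_0 = ciphertext = 0x74
s_1 = InvRound(s_0, k_7) = 0xE7
s_2 = InvRound(s_1, k_6) = 0x3E
s_3 = InvRound(s_2, k_5) = 0xD3
s_4 = InvRound(s_3, k_4) = 0xFD
s_5 = InvRound(s_4, k_3) = 0xDF
s_6 = InvRound(s_5, k_2) = 0xED
s_7 = InvRound(s_6, k_1) = 0x5E
s_8 = InvRound(s_7, k_0) = 0xF5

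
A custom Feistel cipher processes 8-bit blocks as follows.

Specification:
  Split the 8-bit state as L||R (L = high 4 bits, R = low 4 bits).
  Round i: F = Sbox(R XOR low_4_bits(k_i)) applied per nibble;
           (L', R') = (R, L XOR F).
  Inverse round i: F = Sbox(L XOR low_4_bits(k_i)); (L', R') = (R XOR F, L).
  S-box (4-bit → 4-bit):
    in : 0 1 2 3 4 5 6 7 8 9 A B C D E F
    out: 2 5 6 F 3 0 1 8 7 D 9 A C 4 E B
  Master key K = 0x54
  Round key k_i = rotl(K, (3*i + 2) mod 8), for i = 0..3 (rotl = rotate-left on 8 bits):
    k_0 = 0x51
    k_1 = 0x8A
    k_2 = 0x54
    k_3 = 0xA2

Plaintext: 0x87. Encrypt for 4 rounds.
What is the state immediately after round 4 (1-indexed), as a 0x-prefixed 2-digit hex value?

0x50

s_0 = plaintext = 0x87
s_1 = Round(s_0, k_0) = 0x79
s_2 = Round(s_1, k_1) = 0x98
s_3 = Round(s_2, k_2) = 0x85
s_4 = Round(s_3, k_3) = 0x50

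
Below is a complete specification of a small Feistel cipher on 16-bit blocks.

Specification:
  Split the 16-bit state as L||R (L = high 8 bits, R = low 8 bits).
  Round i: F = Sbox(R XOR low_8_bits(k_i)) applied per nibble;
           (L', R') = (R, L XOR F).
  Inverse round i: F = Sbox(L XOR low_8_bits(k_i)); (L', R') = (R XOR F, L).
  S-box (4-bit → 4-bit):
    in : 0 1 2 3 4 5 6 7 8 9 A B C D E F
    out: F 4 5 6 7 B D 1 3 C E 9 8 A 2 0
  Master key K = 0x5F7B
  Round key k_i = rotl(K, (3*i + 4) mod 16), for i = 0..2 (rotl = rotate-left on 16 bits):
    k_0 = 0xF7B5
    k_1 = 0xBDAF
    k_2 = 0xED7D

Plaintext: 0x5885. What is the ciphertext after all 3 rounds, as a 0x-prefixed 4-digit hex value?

0x465E

s_0 = plaintext = 0x5885
s_1 = Round(s_0, k_0) = 0x8537
s_2 = Round(s_1, k_1) = 0x3746
s_3 = Round(s_2, k_2) = 0x465E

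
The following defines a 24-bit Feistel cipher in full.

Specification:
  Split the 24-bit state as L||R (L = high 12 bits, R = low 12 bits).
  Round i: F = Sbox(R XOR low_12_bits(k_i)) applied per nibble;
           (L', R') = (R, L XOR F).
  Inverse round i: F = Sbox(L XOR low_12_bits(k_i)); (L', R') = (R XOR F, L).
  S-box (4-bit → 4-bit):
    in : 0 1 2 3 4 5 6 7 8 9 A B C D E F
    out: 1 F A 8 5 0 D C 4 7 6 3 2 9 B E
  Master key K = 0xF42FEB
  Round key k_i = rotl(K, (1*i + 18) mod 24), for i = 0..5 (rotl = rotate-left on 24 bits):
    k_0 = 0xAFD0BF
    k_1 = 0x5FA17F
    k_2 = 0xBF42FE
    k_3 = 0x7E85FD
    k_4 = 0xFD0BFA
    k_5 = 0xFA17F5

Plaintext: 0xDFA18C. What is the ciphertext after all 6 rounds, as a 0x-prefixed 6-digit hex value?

0xD78ADE

s_0 = plaintext = 0xDFA18C
s_1 = Round(s_0, k_0) = 0x18C272
s_2 = Round(s_1, k_1) = 0x272995
s_3 = Round(s_2, k_2) = 0x9951A1
s_4 = Round(s_3, k_3) = 0x1A1C97
s_5 = Round(s_4, k_4) = 0xC97D78
s_6 = Round(s_5, k_5) = 0xD78ADE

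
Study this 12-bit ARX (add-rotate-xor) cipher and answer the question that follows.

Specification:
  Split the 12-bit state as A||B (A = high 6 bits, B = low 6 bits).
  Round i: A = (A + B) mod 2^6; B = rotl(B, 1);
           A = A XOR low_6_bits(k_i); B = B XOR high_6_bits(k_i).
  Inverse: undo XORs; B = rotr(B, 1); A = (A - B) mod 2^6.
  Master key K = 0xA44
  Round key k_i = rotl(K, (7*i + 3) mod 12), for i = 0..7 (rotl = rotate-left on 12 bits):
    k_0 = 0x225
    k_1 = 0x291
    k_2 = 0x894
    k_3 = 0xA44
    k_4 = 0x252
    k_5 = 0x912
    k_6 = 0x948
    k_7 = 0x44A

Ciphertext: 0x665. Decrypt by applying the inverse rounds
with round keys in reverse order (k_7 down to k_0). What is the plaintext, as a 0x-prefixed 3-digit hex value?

0x41D

s_0 = ciphertext = 0x665
s_1 = InvRound(s_0, k_7) = 0xE5A
s_2 = InvRound(s_1, k_6) = 0xCBF
s_3 = InvRound(s_2, k_5) = 0xCED
s_4 = InvRound(s_3, k_4) = 0x3D2
s_5 = InvRound(s_4, k_3) = 0x3BD
s_6 = InvRound(s_5, k_2) = 0xAEF
s_7 = InvRound(s_6, k_1) = 0x232
s_8 = InvRound(s_7, k_0) = 0x41D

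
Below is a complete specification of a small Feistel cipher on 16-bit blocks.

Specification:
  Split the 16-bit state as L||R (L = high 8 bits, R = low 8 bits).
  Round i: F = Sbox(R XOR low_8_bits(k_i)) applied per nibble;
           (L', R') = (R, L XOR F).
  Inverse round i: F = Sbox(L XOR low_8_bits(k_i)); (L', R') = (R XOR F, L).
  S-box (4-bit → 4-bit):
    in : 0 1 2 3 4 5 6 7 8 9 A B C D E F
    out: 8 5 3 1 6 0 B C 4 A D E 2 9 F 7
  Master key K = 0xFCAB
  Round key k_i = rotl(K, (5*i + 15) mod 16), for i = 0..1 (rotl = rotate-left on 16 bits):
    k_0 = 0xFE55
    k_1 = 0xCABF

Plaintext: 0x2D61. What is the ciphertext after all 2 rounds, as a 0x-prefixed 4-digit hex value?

s_0 = plaintext = 0x2D61
s_1 = Round(s_0, k_0) = 0x613B
s_2 = Round(s_1, k_1) = 0x3B27

0x3B27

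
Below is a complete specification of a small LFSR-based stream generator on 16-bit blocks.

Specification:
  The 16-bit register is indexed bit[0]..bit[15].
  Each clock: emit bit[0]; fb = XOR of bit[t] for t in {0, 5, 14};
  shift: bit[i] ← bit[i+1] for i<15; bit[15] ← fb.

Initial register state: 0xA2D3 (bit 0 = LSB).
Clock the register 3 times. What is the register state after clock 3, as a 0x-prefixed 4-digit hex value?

reg_0 = 0xA2D3
clock 1: out=1, reg = 0xD169
clock 2: out=1, reg = 0xE8B4
clock 3: out=0, reg = 0x745A

0x745A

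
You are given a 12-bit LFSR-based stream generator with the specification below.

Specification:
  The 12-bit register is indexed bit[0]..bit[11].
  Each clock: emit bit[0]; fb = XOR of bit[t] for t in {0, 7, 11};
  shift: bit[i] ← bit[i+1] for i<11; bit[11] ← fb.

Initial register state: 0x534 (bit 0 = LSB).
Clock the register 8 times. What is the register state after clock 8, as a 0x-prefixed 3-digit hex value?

0x2A5

reg_0 = 0x534
clock 1: out=0, reg = 0x29A
clock 2: out=0, reg = 0x94D
clock 3: out=1, reg = 0x4A6
clock 4: out=0, reg = 0xA53
clock 5: out=1, reg = 0x529
clock 6: out=1, reg = 0xA94
clock 7: out=0, reg = 0x54A
clock 8: out=0, reg = 0x2A5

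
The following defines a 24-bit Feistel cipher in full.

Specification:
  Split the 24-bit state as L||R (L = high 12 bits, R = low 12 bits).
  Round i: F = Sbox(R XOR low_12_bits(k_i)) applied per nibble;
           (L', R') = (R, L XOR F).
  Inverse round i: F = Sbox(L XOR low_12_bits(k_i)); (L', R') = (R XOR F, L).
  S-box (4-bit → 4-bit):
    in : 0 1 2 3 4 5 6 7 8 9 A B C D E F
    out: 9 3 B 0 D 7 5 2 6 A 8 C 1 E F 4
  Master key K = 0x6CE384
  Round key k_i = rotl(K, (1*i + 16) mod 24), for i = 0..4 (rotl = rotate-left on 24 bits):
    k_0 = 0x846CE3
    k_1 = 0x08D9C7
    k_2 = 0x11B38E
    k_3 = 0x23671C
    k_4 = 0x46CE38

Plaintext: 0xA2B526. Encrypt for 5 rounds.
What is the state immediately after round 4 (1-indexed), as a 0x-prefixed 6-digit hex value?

s_0 = plaintext = 0xA2B526
s_1 = Round(s_0, k_0) = 0x52603C
s_2 = Round(s_1, k_1) = 0x03CF6A
s_3 = Round(s_2, k_2) = 0xF6A1C1
s_4 = Round(s_3, k_3) = 0x1C1A84
s_5 = Round(s_4, k_4) = 0xA84C00

0x1C1A84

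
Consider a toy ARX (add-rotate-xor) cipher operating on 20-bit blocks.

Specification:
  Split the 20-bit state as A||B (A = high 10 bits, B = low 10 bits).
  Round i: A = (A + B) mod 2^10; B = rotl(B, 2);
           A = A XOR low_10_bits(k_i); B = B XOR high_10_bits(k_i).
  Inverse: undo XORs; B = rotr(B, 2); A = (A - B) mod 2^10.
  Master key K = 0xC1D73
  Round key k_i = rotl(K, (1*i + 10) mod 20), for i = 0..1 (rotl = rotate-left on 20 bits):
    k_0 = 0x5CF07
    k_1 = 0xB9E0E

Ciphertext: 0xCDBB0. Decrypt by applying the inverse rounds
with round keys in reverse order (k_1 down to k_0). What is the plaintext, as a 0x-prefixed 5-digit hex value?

s_0 = ciphertext = 0xCDBB0
s_1 = InvRound(s_0, k_1) = 0x78F55
s_2 = InvRound(s_1, k_0) = 0x16E89

0x16E89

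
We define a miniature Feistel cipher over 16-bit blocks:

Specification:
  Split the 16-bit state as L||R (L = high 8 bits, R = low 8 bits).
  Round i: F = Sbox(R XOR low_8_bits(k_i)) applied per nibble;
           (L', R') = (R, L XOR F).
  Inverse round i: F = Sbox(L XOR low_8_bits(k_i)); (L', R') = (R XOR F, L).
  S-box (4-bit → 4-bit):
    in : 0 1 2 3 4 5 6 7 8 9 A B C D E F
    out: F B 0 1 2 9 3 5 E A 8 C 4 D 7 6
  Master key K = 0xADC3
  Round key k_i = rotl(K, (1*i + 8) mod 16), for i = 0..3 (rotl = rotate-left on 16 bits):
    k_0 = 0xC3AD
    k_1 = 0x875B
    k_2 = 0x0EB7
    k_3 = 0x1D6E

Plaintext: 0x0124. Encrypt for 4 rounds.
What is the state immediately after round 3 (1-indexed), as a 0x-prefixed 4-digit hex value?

s_0 = plaintext = 0x0124
s_1 = Round(s_0, k_0) = 0x24EB
s_2 = Round(s_1, k_1) = 0xEBEB
s_3 = Round(s_2, k_2) = 0xEB7F
s_4 = Round(s_3, k_3) = 0x7F50

0xEB7F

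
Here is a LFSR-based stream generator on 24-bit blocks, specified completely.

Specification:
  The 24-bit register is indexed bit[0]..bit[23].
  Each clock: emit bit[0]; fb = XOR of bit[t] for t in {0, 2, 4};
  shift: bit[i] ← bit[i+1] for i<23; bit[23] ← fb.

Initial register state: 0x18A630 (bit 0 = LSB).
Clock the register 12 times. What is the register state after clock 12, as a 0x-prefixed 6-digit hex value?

0x5DF18A

reg_0 = 0x18A630
clock 1: out=0, reg = 0x8C5318
clock 2: out=0, reg = 0xC6298C
clock 3: out=0, reg = 0xE314C6
clock 4: out=0, reg = 0xF18A63
clock 5: out=1, reg = 0xF8C531
clock 6: out=1, reg = 0x7C6298
clock 7: out=0, reg = 0xBE314C
clock 8: out=0, reg = 0xDF18A6
clock 9: out=0, reg = 0xEF8C53
clock 10: out=1, reg = 0x77C629
clock 11: out=1, reg = 0xBBE314
clock 12: out=0, reg = 0x5DF18A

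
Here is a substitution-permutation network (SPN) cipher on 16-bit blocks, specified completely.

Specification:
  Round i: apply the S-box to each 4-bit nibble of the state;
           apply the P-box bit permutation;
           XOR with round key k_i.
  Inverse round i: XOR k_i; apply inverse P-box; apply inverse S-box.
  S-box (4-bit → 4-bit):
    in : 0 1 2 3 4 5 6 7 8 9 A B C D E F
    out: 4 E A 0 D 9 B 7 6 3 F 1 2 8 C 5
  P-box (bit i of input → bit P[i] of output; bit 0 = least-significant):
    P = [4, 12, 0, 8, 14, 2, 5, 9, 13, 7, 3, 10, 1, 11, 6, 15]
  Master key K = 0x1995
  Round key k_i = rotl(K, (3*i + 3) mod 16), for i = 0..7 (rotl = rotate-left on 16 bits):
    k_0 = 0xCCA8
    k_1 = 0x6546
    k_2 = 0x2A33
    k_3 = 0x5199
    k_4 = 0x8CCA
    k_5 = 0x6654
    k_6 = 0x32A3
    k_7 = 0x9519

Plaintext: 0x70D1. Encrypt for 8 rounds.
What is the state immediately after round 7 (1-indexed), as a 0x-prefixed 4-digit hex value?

s_0 = plaintext = 0x70D1
s_1 = Round(s_0, k_0) = 0xD7E3
s_2 = Round(s_1, k_1) = 0xC7EE
s_3 = Round(s_2, k_2) = 0x019A
s_4 = Round(s_3, k_3) = 0x0444
s_5 = Round(s_4, k_4) = 0xEBB3
s_6 = Round(s_5, k_5) = 0x8614
s_7 = Round(s_6, k_6) = 0x1D56
s_8 = Round(s_7, k_7) = 0x4A49

0x1D56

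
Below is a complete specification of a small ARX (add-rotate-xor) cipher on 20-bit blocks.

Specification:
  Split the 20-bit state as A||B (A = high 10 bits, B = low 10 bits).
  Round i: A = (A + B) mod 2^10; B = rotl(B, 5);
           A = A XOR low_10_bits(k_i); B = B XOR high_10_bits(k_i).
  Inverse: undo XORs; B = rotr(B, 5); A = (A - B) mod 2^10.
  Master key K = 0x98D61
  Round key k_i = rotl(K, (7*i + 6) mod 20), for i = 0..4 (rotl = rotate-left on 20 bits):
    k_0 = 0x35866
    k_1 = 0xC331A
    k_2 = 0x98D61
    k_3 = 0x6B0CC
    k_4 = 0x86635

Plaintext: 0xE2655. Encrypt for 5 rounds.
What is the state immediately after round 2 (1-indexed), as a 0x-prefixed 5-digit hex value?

0xC1B9F

s_0 = plaintext = 0xE2655
s_1 = Round(s_0, k_0) = 0x6E264
s_2 = Round(s_1, k_1) = 0xC1B9F
s_3 = Round(s_2, k_2) = 0xF119F
s_4 = Round(s_3, k_3) = 0x6BE40
s_5 = Round(s_4, k_4) = 0x76A0B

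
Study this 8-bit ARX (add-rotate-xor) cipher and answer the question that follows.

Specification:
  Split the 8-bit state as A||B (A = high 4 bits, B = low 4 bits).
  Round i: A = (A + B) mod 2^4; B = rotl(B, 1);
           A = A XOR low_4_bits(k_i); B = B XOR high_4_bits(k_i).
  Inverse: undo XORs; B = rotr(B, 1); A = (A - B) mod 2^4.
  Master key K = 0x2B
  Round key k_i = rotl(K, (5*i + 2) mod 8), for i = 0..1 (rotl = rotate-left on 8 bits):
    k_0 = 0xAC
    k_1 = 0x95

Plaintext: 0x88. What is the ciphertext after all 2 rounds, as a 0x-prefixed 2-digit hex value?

0x2E

s_0 = plaintext = 0x88
s_1 = Round(s_0, k_0) = 0xCB
s_2 = Round(s_1, k_1) = 0x2E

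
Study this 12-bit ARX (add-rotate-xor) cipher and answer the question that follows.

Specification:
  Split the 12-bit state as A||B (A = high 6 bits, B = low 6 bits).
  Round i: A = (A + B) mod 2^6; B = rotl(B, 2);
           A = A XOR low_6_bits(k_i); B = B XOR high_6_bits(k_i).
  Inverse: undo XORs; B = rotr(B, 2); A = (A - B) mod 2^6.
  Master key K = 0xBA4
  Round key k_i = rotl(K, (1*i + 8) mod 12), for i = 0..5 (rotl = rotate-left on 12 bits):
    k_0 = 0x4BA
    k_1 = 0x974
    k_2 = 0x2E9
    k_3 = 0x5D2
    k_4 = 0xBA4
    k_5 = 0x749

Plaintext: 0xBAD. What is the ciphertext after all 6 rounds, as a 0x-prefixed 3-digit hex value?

0x586

s_0 = plaintext = 0xBAD
s_1 = Round(s_0, k_0) = 0x864
s_2 = Round(s_1, k_1) = 0xC77
s_3 = Round(s_2, k_2) = 0x054
s_4 = Round(s_3, k_3) = 0x1C6
s_5 = Round(s_4, k_4) = 0xA76
s_6 = Round(s_5, k_5) = 0x586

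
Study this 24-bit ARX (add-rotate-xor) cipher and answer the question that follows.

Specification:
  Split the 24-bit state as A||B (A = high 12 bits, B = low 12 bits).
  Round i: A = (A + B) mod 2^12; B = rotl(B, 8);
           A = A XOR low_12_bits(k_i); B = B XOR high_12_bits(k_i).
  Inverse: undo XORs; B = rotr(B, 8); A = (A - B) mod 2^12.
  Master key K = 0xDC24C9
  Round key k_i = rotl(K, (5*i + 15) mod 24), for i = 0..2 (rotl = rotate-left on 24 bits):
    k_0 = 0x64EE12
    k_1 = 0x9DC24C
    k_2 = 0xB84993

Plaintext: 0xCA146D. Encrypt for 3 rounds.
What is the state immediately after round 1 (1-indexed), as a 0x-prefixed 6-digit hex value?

s_0 = plaintext = 0xCA146D
s_1 = Round(s_0, k_0) = 0xF1CB08
s_2 = Round(s_1, k_1) = 0x86816C
s_3 = Round(s_2, k_2) = 0x047792

0xF1CB08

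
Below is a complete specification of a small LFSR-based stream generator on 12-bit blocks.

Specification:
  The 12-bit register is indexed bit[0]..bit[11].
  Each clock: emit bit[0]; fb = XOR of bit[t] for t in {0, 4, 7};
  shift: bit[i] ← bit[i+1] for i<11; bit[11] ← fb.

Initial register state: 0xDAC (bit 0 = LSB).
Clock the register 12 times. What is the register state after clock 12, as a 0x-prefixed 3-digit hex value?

0x9CD

reg_0 = 0xDAC
clock 1: out=0, reg = 0xED6
clock 2: out=0, reg = 0x76B
clock 3: out=1, reg = 0xBB5
clock 4: out=1, reg = 0xDDA
clock 5: out=0, reg = 0x6ED
clock 6: out=1, reg = 0x376
clock 7: out=0, reg = 0x9BB
clock 8: out=1, reg = 0xCDD
clock 9: out=1, reg = 0xE6E
clock 10: out=0, reg = 0x737
clock 11: out=1, reg = 0x39B
clock 12: out=1, reg = 0x9CD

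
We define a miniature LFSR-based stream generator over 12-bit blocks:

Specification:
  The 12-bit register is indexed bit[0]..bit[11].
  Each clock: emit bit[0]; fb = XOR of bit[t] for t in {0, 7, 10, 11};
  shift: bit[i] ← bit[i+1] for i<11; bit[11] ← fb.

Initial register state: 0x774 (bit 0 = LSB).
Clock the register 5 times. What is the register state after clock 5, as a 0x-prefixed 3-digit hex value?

reg_0 = 0x774
clock 1: out=0, reg = 0xBBA
clock 2: out=0, reg = 0x5DD
clock 3: out=1, reg = 0xAEE
clock 4: out=0, reg = 0x577
clock 5: out=1, reg = 0x2BB

0x2BB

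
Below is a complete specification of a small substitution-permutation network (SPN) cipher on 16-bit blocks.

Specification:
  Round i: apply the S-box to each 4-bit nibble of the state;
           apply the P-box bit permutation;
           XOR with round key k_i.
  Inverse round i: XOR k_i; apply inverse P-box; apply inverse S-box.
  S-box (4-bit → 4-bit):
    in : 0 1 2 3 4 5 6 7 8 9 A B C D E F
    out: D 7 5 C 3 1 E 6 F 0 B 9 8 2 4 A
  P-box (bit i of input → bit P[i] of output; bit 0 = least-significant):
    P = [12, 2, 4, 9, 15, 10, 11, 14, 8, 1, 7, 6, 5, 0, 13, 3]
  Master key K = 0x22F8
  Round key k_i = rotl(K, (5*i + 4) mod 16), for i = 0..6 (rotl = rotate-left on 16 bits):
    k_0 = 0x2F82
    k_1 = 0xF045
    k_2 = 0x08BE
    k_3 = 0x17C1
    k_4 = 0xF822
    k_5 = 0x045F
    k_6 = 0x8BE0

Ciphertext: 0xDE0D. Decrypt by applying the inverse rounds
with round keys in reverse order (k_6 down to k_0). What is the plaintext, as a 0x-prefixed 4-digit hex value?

s_0 = ciphertext = 0xDE0D
s_1 = InvRound(s_0, k_6) = 0xA0F4
s_2 = InvRound(s_1, k_5) = 0x8749
s_3 = InvRound(s_2, k_4) = 0x8A6B
s_4 = InvRound(s_3, k_3) = 0xB115
s_5 = InvRound(s_4, k_2) = 0x8125
s_6 = InvRound(s_5, k_1) = 0x2BC5
s_7 = InvRound(s_6, k_0) = 0xDFDD

0xDFDD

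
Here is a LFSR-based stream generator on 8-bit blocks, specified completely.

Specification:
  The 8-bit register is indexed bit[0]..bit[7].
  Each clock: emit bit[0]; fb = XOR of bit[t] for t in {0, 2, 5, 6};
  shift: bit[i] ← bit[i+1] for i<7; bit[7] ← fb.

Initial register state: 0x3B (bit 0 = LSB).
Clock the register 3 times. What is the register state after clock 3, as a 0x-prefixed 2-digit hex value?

reg_0 = 0x3B
clock 1: out=1, reg = 0x1D
clock 2: out=1, reg = 0x0E
clock 3: out=0, reg = 0x87

0x87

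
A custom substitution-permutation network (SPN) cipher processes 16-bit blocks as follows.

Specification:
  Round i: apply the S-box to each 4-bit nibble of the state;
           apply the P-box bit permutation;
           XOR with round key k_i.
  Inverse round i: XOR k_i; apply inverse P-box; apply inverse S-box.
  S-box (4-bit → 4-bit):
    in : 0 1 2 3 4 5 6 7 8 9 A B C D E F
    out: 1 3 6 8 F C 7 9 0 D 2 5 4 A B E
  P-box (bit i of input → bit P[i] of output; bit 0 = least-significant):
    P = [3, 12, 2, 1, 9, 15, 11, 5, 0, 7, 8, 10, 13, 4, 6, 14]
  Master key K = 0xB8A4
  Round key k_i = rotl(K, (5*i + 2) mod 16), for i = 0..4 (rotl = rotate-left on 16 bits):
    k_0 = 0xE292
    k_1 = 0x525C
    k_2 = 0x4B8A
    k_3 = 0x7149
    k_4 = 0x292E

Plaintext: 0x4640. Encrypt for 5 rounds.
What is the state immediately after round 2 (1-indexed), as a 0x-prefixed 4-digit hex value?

0xFD51

s_0 = plaintext = 0x4640
s_1 = Round(s_0, k_0) = 0x096B
s_2 = Round(s_1, k_1) = 0xFD51
s_3 = Round(s_2, k_2) = 0x1772
s_4 = Round(s_3, k_3) = 0x477C
s_5 = Round(s_4, k_4) = 0x4F5B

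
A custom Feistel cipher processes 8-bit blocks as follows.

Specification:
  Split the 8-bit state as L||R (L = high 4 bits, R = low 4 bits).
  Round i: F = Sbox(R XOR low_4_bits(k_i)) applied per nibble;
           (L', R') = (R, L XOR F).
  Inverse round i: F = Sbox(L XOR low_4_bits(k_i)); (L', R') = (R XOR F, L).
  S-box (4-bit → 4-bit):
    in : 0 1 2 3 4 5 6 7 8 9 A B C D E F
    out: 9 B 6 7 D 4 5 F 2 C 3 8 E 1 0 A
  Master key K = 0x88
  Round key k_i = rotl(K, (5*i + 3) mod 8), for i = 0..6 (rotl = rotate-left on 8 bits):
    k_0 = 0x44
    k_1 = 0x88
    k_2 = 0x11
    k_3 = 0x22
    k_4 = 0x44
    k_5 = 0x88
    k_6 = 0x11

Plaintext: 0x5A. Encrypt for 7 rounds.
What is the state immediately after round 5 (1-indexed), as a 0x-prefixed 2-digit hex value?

s_0 = plaintext = 0x5A
s_1 = Round(s_0, k_0) = 0xA5
s_2 = Round(s_1, k_1) = 0x5B
s_3 = Round(s_2, k_2) = 0xB6
s_4 = Round(s_3, k_3) = 0x66
s_5 = Round(s_4, k_4) = 0x60
s_6 = Round(s_5, k_5) = 0x04
s_7 = Round(s_6, k_6) = 0x44

0x60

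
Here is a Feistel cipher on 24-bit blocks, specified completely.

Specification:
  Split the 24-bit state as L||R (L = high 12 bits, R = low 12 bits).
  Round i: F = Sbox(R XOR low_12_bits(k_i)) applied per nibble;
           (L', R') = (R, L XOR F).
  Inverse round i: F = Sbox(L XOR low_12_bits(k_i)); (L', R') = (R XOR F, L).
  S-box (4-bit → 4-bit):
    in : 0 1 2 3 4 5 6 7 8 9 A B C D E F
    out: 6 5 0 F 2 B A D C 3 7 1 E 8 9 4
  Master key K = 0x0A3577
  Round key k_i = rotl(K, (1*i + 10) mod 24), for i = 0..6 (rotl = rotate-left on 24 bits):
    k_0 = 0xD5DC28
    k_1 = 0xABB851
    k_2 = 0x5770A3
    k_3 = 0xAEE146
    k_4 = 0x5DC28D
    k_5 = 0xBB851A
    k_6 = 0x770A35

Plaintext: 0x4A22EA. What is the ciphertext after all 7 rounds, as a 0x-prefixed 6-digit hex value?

0x9E155F

s_0 = plaintext = 0x4A22EA
s_1 = Round(s_0, k_0) = 0x2EAD42
s_2 = Round(s_1, k_1) = 0xD429B5
s_3 = Round(s_2, k_2) = 0x9B5E18
s_4 = Round(s_3, k_3) = 0xE18D0C
s_5 = Round(s_4, k_4) = 0xD0CADD
s_6 = Round(s_5, k_5) = 0xADD9E1
s_7 = Round(s_6, k_6) = 0x9E155F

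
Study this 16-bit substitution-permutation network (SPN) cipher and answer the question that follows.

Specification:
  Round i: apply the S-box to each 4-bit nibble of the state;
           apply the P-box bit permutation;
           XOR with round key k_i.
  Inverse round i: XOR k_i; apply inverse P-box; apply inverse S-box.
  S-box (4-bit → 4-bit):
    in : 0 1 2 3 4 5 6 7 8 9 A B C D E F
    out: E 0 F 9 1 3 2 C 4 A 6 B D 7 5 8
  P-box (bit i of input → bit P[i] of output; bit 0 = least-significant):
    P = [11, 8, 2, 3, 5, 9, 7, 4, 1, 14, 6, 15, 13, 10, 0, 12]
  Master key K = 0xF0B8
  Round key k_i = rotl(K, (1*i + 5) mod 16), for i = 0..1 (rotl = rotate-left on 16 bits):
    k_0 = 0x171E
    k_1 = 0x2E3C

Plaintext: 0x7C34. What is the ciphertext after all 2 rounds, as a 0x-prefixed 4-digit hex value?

s_0 = plaintext = 0x7C34
s_1 = Round(s_0, k_0) = 0x8F6D
s_2 = Round(s_1, k_1) = 0xA539

0xA539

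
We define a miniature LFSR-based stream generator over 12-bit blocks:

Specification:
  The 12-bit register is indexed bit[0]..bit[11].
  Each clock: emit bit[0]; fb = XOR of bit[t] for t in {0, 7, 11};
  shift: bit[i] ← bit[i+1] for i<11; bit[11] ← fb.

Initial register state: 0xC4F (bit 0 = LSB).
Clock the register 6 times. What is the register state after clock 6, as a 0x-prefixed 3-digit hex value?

reg_0 = 0xC4F
clock 1: out=1, reg = 0x627
clock 2: out=1, reg = 0xB13
clock 3: out=1, reg = 0x589
clock 4: out=1, reg = 0x2C4
clock 5: out=0, reg = 0x962
clock 6: out=0, reg = 0xCB1

0xCB1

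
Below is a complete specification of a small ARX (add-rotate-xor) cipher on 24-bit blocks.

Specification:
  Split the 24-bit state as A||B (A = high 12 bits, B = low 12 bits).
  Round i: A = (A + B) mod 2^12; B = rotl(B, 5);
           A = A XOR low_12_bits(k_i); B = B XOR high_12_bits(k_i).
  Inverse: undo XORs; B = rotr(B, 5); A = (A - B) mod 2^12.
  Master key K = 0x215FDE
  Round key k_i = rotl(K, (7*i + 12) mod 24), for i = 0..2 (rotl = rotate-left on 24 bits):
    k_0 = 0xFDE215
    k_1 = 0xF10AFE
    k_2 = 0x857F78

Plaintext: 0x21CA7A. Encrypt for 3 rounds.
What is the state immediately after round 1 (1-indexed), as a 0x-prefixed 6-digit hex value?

0xE8308A

s_0 = plaintext = 0x21CA7A
s_1 = Round(s_0, k_0) = 0xE8308A
s_2 = Round(s_1, k_1) = 0x5F3E51
s_3 = Round(s_2, k_2) = 0xB3C26B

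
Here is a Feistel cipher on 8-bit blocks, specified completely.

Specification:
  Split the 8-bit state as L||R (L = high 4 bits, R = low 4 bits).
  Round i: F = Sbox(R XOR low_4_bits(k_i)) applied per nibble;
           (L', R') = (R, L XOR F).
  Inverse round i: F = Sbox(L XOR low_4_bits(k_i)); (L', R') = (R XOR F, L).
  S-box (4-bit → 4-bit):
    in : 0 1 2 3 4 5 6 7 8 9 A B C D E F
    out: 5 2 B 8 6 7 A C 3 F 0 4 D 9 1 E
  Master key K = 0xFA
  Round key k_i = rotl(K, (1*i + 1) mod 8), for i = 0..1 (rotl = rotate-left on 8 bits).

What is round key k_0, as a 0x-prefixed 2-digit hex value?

K = 0xFA
k_0 = rotl(K, (1*0+1) mod 8) = rotl(K, 1) = 0xF5

0xF5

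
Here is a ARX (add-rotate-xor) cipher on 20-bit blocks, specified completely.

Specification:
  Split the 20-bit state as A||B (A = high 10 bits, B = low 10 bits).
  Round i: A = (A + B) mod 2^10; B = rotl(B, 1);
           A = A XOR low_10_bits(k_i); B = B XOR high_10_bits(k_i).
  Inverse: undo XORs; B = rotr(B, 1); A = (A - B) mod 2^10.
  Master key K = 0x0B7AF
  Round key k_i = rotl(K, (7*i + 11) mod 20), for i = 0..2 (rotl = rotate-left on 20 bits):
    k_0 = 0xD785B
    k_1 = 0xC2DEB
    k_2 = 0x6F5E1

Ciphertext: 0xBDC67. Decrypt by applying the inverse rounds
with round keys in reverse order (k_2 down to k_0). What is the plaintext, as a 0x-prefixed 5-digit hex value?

s_0 = ciphertext = 0xBDC67
s_1 = InvRound(s_0, k_2) = 0x8A4ED
s_2 = InvRound(s_1, k_1) = 0x73DF3
s_3 = InvRound(s_2, k_0) = 0x8FB56

0x8FB56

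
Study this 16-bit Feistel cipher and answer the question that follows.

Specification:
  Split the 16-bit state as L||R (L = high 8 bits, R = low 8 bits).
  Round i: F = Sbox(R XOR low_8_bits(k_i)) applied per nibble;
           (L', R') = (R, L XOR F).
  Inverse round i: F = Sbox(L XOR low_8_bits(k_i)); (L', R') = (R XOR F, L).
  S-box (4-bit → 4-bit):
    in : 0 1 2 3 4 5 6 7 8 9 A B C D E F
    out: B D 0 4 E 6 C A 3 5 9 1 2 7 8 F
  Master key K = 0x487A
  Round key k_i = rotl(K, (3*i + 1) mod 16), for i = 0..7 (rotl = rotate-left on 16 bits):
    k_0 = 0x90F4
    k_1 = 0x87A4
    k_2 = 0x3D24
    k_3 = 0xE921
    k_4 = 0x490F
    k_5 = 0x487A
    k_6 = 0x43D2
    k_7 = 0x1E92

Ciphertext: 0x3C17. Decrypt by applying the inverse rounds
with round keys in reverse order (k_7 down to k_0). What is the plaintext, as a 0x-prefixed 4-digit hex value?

s_0 = ciphertext = 0x3C17
s_1 = InvRound(s_0, k_7) = 0x8F3C
s_2 = InvRound(s_1, k_6) = 0x5B8F
s_3 = InvRound(s_2, k_5) = 0x825B
s_4 = InvRound(s_3, k_4) = 0x6C82
s_5 = InvRound(s_4, k_3) = 0x656C
s_6 = InvRound(s_5, k_2) = 0x8165
s_7 = InvRound(s_6, k_1) = 0x6381
s_8 = InvRound(s_7, k_0) = 0xDB63

0xDB63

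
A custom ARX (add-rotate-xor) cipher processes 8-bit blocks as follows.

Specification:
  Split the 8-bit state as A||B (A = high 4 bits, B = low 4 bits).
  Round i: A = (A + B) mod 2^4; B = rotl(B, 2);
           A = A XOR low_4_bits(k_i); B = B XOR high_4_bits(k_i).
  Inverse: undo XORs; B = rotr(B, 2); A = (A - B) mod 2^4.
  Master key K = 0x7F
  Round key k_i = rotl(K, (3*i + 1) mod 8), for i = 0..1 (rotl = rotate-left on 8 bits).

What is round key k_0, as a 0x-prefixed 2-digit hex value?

K = 0x7F
k_0 = rotl(K, (3*0+1) mod 8) = rotl(K, 1) = 0xFE

0xFE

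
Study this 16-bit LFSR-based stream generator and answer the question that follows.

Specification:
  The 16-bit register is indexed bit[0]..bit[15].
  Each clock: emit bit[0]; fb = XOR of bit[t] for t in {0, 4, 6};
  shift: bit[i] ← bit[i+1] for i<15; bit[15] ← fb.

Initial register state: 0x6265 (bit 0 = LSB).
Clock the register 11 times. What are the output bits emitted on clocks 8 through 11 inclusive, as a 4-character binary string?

reg_0 = 0x6265
clock 1: out=1, reg = 0x3132
clock 2: out=0, reg = 0x9899
clock 3: out=1, reg = 0x4C4C
clock 4: out=0, reg = 0xA626
clock 5: out=0, reg = 0x5313
clock 6: out=1, reg = 0x2989
clock 7: out=1, reg = 0x94C4
clock 8: out=0, reg = 0xCA62
clock 9: out=0, reg = 0xE531
clock 10: out=1, reg = 0x7298
clock 11: out=0, reg = 0xB94C

0010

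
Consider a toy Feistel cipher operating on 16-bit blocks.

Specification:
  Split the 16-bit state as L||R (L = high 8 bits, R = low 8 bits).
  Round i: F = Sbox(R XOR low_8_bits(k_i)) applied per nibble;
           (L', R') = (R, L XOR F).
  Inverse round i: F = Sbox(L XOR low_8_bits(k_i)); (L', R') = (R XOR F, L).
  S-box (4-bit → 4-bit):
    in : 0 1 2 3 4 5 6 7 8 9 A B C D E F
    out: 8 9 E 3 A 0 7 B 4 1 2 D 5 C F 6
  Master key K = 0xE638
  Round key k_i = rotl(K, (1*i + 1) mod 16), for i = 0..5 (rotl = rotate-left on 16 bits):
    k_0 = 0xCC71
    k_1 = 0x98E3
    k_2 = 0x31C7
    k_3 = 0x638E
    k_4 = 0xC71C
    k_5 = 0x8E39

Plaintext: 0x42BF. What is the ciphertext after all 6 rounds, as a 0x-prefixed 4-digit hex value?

s_0 = plaintext = 0x42BF
s_1 = Round(s_0, k_0) = 0xBF1D
s_2 = Round(s_1, k_1) = 0x1DD0
s_3 = Round(s_2, k_2) = 0xD086
s_4 = Round(s_3, k_3) = 0x8654
s_5 = Round(s_4, k_4) = 0x5422
s_6 = Round(s_5, k_5) = 0x22C9

0x22C9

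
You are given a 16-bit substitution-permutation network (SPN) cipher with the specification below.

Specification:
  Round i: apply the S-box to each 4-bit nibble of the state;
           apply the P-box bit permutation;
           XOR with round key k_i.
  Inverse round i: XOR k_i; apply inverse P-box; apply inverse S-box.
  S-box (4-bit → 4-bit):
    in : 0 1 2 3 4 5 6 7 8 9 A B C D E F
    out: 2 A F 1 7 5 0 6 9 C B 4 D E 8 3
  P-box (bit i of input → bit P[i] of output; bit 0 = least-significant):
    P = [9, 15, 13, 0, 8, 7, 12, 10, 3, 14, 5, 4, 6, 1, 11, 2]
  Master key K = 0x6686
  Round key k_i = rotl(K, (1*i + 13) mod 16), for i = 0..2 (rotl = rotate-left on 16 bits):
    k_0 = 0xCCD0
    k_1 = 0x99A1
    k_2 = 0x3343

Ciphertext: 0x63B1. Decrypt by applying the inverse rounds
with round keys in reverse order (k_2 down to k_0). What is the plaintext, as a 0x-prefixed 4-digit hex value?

0x5FA9

s_0 = ciphertext = 0x63B1
s_1 = InvRound(s_0, k_2) = 0xFD76
s_2 = InvRound(s_1, k_1) = 0xA119
s_3 = InvRound(s_2, k_0) = 0x5FA9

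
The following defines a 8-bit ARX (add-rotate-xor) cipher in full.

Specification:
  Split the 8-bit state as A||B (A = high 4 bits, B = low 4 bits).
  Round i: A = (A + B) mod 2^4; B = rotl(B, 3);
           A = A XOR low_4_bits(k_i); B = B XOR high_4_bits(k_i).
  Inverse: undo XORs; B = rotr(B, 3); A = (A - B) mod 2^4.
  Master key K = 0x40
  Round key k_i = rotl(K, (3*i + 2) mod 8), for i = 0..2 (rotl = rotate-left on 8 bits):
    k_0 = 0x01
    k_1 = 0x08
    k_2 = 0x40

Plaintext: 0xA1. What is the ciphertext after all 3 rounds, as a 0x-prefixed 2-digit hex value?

0xE6

s_0 = plaintext = 0xA1
s_1 = Round(s_0, k_0) = 0xA8
s_2 = Round(s_1, k_1) = 0xA4
s_3 = Round(s_2, k_2) = 0xE6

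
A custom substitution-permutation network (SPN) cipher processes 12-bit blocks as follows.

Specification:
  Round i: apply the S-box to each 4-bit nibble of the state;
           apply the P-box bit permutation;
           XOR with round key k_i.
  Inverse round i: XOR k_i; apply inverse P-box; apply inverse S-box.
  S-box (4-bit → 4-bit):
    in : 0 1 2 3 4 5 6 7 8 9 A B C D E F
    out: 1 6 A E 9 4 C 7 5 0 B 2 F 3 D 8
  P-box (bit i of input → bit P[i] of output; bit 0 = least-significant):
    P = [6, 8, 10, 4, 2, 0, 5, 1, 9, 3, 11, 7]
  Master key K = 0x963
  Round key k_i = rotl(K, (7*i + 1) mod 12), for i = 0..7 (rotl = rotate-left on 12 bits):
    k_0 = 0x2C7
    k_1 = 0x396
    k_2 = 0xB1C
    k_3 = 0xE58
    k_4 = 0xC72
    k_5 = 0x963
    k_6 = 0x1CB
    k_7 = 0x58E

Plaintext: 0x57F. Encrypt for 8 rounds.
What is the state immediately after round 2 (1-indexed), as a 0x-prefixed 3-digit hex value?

0x00C

s_0 = plaintext = 0x57F
s_1 = Round(s_0, k_0) = 0xAF2
s_2 = Round(s_1, k_1) = 0x00C
s_3 = Round(s_2, k_2) = 0xC48
s_4 = Round(s_3, k_3) = 0x096
s_5 = Round(s_4, k_4) = 0xA62
s_6 = Round(s_5, k_5) = 0xAD9
s_7 = Round(s_6, k_6) = 0x346
s_8 = Round(s_7, k_7) = 0x910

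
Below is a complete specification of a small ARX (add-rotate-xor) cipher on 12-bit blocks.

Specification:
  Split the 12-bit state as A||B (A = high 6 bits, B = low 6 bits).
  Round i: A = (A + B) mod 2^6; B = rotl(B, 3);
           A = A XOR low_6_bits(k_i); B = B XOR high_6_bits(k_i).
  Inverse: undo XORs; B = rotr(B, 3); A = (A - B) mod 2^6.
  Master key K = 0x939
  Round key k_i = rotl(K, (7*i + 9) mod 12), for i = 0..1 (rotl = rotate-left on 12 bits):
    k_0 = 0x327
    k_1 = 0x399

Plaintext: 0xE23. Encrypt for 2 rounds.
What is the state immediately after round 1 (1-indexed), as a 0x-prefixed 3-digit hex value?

s_0 = plaintext = 0xE23
s_1 = Round(s_0, k_0) = 0xF10
s_2 = Round(s_1, k_1) = 0x54C

0xF10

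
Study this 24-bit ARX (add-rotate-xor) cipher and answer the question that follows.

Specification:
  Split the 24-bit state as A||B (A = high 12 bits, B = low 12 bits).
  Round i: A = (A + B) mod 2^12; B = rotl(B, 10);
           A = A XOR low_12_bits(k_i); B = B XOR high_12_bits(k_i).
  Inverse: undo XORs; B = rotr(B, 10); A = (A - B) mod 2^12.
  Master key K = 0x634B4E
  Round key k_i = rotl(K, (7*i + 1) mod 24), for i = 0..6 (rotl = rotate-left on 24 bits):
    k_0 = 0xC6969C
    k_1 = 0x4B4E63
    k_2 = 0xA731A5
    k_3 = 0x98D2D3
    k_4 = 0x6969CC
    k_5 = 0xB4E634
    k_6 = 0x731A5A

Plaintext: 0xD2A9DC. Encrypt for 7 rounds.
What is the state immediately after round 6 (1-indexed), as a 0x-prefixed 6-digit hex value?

0x6310A5

s_0 = plaintext = 0xD2A9DC
s_1 = Round(s_0, k_0) = 0x19AE1E
s_2 = Round(s_1, k_1) = 0x1DBF33
s_3 = Round(s_2, k_2) = 0x0AB5BF
s_4 = Round(s_3, k_3) = 0x4B94E2
s_5 = Round(s_4, k_4) = 0x057FAE
s_6 = Round(s_5, k_5) = 0x6310A5
s_7 = Round(s_6, k_6) = 0xC8C318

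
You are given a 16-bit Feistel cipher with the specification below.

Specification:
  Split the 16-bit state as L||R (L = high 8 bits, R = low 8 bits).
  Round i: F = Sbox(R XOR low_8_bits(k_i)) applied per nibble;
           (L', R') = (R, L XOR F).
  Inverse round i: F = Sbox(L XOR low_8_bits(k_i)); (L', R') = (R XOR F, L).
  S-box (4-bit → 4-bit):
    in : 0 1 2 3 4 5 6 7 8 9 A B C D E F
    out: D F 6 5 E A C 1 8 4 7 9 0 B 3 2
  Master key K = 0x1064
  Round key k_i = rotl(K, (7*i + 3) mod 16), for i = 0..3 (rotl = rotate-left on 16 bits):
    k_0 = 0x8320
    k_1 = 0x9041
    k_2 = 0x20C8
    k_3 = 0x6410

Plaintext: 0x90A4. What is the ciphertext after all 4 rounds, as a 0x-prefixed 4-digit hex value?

s_0 = plaintext = 0x90A4
s_1 = Round(s_0, k_0) = 0xA41E
s_2 = Round(s_1, k_1) = 0x1E06
s_3 = Round(s_2, k_2) = 0x061D
s_4 = Round(s_3, k_3) = 0x1DDD

0x1DDD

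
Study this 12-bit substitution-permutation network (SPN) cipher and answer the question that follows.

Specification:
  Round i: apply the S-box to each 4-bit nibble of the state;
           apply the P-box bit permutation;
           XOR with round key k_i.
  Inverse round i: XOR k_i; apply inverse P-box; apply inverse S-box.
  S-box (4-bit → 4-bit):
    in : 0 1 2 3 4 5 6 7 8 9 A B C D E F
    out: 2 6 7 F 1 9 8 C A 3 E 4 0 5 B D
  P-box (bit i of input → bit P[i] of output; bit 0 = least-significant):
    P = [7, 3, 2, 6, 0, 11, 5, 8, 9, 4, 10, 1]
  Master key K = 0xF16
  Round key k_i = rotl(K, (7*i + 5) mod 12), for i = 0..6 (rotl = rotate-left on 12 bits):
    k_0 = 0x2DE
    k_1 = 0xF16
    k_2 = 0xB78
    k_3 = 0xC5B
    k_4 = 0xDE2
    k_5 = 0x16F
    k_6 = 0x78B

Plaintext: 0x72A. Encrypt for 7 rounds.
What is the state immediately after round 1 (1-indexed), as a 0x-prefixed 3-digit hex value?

0xEB1

s_0 = plaintext = 0x72A
s_1 = Round(s_0, k_0) = 0xEB1
s_2 = Round(s_1, k_1) = 0xD28
s_3 = Round(s_2, k_2) = 0x511
s_4 = Round(s_3, k_3) = 0x675
s_5 = Round(s_4, k_4) = 0xC00
s_6 = Round(s_5, k_5) = 0x967
s_7 = Round(s_6, k_6) = 0x4DF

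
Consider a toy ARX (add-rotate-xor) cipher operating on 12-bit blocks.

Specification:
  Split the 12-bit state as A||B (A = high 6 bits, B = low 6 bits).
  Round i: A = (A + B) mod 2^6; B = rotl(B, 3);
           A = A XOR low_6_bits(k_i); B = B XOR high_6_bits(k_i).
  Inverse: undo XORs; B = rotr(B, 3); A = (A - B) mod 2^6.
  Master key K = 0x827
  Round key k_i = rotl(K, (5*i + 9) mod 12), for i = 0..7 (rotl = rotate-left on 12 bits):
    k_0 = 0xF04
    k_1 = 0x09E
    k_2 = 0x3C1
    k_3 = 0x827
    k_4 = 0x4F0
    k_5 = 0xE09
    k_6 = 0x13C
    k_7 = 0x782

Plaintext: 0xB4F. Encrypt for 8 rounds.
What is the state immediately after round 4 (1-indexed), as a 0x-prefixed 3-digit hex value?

0x073

s_0 = plaintext = 0xB4F
s_1 = Round(s_0, k_0) = 0xE05
s_2 = Round(s_1, k_1) = 0x8EA
s_3 = Round(s_2, k_2) = 0x31A
s_4 = Round(s_3, k_3) = 0x073
s_5 = Round(s_4, k_4) = 0x10D
s_6 = Round(s_5, k_5) = 0x611
s_7 = Round(s_6, k_6) = 0x54E
s_8 = Round(s_7, k_7) = 0x86F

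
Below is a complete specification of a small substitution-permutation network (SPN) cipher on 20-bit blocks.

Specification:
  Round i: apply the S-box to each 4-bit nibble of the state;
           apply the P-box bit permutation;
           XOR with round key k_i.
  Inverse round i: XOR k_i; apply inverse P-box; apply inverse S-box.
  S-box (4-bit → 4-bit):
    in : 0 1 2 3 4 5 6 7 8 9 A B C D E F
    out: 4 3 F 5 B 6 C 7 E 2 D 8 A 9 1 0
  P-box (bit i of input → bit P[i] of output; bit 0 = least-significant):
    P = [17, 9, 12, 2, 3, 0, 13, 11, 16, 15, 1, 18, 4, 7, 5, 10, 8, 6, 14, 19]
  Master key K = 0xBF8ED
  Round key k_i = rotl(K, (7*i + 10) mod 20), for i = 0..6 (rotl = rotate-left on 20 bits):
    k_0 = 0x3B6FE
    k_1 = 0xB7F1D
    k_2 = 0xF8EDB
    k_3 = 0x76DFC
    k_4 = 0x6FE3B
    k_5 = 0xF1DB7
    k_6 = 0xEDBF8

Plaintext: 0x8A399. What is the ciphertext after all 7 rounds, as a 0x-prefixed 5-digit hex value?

0x8DE35

s_0 = plaintext = 0x8A399
s_1 = Round(s_0, k_0) = 0xAF08D
s_2 = Round(s_1, k_1) = 0x1161A
s_3 = Round(s_2, k_2) = 0x99F04
s_4 = Round(s_3, k_3) = 0x54F38
s_5 = Round(s_4, k_4) = 0x688E7
s_6 = Round(s_5, k_5) = 0x1CB1D
s_7 = Round(s_6, k_6) = 0x8DE35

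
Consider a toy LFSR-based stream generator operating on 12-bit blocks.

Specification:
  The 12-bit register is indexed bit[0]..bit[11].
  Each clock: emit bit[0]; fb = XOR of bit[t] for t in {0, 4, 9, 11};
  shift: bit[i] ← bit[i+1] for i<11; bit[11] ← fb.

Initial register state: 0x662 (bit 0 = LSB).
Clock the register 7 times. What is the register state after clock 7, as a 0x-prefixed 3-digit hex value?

0xCAC

reg_0 = 0x662
clock 1: out=0, reg = 0xB31
clock 2: out=1, reg = 0x598
clock 3: out=0, reg = 0xACC
clock 4: out=0, reg = 0x566
clock 5: out=0, reg = 0x2B3
clock 6: out=1, reg = 0x959
clock 7: out=1, reg = 0xCAC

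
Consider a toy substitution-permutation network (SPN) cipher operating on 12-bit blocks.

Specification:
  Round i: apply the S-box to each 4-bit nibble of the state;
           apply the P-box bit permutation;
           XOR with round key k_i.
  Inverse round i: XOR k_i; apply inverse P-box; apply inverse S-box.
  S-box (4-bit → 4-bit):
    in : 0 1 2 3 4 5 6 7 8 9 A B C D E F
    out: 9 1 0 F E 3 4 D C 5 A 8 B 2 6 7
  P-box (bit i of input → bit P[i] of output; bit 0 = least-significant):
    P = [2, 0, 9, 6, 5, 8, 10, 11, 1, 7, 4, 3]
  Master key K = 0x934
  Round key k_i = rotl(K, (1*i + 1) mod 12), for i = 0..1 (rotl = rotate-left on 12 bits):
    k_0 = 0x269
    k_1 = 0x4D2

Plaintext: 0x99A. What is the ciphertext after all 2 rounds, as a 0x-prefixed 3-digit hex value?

s_0 = plaintext = 0x99A
s_1 = Round(s_0, k_0) = 0x61A
s_2 = Round(s_1, k_1) = 0x4A3

0x4A3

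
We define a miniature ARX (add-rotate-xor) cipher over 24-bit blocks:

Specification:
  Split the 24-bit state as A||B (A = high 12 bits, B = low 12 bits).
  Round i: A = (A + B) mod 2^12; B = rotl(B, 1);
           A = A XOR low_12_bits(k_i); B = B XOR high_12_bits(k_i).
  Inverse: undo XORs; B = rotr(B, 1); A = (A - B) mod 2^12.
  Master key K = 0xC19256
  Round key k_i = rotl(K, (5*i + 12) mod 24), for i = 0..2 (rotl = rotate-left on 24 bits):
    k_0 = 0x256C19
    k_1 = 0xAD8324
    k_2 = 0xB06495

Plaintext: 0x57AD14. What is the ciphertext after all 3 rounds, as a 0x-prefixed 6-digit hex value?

0xACCF49

s_0 = plaintext = 0x57AD14
s_1 = Round(s_0, k_0) = 0xE9787F
s_2 = Round(s_1, k_1) = 0x432A27
s_3 = Round(s_2, k_2) = 0xACCF49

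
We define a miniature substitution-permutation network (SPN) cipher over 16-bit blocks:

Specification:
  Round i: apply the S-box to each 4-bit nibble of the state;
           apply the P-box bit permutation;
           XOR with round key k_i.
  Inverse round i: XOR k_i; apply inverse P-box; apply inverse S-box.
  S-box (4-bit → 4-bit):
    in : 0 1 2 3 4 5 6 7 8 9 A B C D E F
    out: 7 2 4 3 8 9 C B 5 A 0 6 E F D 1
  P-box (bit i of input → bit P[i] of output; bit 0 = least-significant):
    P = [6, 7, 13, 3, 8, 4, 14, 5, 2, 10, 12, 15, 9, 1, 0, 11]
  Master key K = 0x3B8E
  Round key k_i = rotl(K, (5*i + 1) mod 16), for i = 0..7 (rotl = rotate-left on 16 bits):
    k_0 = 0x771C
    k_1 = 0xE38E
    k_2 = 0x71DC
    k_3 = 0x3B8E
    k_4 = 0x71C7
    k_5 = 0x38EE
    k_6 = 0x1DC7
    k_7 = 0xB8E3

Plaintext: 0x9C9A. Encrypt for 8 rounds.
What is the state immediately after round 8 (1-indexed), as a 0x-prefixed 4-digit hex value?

0x3A1D

s_0 = plaintext = 0x9C9A
s_1 = Round(s_0, k_0) = 0xEB2E
s_2 = Round(s_1, k_1) = 0x9DC7
s_3 = Round(s_2, k_2) = 0xAD22
s_4 = Round(s_3, k_3) = 0xCF8A
s_5 = Round(s_4, k_4) = 0x38C0
s_6 = Round(s_5, k_5) = 0x4A18
s_7 = Round(s_6, k_6) = 0x3597
s_8 = Round(s_7, k_7) = 0x3A1D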